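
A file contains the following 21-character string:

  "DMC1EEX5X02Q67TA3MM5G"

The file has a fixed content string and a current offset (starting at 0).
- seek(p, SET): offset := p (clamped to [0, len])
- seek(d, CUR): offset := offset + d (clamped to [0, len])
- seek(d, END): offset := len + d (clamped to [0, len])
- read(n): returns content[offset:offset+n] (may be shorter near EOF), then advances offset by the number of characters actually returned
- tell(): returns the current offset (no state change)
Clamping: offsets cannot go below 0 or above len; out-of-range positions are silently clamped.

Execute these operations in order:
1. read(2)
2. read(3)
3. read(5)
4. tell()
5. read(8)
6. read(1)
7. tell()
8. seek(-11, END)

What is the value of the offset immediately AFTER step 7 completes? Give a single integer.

After 1 (read(2)): returned 'DM', offset=2
After 2 (read(3)): returned 'C1E', offset=5
After 3 (read(5)): returned 'EX5X0', offset=10
After 4 (tell()): offset=10
After 5 (read(8)): returned '2Q67TA3M', offset=18
After 6 (read(1)): returned 'M', offset=19
After 7 (tell()): offset=19

Answer: 19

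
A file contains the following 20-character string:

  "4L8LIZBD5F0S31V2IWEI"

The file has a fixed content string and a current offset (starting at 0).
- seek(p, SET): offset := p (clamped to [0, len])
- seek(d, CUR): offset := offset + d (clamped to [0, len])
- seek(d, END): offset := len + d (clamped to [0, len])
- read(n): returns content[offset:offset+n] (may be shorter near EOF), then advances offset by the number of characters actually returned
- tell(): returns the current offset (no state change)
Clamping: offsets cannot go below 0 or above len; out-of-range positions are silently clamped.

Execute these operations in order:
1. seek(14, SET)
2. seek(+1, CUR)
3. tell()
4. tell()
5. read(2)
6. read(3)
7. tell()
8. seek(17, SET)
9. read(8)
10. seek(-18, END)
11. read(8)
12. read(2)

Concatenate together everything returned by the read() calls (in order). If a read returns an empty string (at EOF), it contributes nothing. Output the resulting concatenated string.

After 1 (seek(14, SET)): offset=14
After 2 (seek(+1, CUR)): offset=15
After 3 (tell()): offset=15
After 4 (tell()): offset=15
After 5 (read(2)): returned '2I', offset=17
After 6 (read(3)): returned 'WEI', offset=20
After 7 (tell()): offset=20
After 8 (seek(17, SET)): offset=17
After 9 (read(8)): returned 'WEI', offset=20
After 10 (seek(-18, END)): offset=2
After 11 (read(8)): returned '8LIZBD5F', offset=10
After 12 (read(2)): returned '0S', offset=12

Answer: 2IWEIWEI8LIZBD5F0S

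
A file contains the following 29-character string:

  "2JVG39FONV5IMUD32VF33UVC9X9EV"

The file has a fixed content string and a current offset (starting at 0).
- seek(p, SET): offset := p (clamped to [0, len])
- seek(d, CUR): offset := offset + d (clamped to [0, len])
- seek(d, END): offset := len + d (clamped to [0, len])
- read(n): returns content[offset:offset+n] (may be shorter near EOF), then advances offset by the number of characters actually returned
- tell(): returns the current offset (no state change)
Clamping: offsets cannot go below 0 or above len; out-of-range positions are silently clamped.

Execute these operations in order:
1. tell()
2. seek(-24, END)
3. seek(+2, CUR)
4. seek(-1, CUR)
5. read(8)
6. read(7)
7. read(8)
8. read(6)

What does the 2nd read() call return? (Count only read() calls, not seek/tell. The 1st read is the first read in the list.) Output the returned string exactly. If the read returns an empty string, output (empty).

After 1 (tell()): offset=0
After 2 (seek(-24, END)): offset=5
After 3 (seek(+2, CUR)): offset=7
After 4 (seek(-1, CUR)): offset=6
After 5 (read(8)): returned 'FONV5IMU', offset=14
After 6 (read(7)): returned 'D32VF33', offset=21
After 7 (read(8)): returned 'UVC9X9EV', offset=29
After 8 (read(6)): returned '', offset=29

Answer: D32VF33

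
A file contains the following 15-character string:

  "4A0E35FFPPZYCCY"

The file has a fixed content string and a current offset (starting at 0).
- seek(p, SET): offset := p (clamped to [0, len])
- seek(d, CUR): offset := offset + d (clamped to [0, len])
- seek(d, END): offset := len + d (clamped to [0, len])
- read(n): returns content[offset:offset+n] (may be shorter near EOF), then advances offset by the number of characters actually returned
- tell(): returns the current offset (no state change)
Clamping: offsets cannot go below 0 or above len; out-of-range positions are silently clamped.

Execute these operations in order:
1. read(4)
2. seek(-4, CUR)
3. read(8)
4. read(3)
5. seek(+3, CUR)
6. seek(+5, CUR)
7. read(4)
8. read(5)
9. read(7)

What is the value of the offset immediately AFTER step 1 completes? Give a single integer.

After 1 (read(4)): returned '4A0E', offset=4

Answer: 4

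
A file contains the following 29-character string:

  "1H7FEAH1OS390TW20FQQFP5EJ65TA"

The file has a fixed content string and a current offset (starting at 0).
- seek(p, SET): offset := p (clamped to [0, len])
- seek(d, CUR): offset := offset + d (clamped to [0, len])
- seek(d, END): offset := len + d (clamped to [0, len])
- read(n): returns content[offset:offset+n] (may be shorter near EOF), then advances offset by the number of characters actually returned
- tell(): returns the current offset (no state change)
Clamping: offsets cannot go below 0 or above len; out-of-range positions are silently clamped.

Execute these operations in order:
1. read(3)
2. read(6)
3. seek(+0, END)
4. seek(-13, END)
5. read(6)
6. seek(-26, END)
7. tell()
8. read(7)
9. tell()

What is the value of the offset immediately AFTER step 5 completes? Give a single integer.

Answer: 22

Derivation:
After 1 (read(3)): returned '1H7', offset=3
After 2 (read(6)): returned 'FEAH1O', offset=9
After 3 (seek(+0, END)): offset=29
After 4 (seek(-13, END)): offset=16
After 5 (read(6)): returned '0FQQFP', offset=22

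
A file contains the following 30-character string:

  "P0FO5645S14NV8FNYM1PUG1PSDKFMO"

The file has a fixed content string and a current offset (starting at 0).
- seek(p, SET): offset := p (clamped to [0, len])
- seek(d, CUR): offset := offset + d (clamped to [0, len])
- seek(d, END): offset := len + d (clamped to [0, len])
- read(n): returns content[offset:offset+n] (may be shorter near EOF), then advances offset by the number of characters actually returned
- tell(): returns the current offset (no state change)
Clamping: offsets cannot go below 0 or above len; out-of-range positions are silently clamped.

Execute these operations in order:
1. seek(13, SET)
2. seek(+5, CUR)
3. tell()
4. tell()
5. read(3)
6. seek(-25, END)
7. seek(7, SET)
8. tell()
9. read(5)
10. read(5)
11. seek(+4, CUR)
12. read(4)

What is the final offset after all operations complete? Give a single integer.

After 1 (seek(13, SET)): offset=13
After 2 (seek(+5, CUR)): offset=18
After 3 (tell()): offset=18
After 4 (tell()): offset=18
After 5 (read(3)): returned '1PU', offset=21
After 6 (seek(-25, END)): offset=5
After 7 (seek(7, SET)): offset=7
After 8 (tell()): offset=7
After 9 (read(5)): returned '5S14N', offset=12
After 10 (read(5)): returned 'V8FNY', offset=17
After 11 (seek(+4, CUR)): offset=21
After 12 (read(4)): returned 'G1PS', offset=25

Answer: 25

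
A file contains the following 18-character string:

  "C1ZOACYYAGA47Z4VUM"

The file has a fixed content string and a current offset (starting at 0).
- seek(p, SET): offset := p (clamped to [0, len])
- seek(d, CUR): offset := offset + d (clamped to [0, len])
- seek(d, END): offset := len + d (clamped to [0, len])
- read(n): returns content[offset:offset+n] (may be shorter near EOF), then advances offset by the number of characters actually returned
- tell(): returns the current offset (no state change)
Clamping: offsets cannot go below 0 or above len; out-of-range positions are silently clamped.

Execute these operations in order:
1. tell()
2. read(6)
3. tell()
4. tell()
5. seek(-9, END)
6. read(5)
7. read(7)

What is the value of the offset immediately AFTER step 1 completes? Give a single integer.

Answer: 0

Derivation:
After 1 (tell()): offset=0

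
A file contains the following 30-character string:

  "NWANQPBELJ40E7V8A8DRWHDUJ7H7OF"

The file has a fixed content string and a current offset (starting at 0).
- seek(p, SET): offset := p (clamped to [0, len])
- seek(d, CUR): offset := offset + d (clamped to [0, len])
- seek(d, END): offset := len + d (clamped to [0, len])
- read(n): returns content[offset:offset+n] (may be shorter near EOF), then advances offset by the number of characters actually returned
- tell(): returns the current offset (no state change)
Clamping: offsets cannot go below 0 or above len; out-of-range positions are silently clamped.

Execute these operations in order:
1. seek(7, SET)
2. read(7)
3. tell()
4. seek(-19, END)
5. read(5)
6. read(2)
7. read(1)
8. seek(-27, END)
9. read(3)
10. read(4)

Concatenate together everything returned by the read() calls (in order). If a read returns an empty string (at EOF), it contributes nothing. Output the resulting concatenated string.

Answer: ELJ40E70E7V8A8DNQPBELJ

Derivation:
After 1 (seek(7, SET)): offset=7
After 2 (read(7)): returned 'ELJ40E7', offset=14
After 3 (tell()): offset=14
After 4 (seek(-19, END)): offset=11
After 5 (read(5)): returned '0E7V8', offset=16
After 6 (read(2)): returned 'A8', offset=18
After 7 (read(1)): returned 'D', offset=19
After 8 (seek(-27, END)): offset=3
After 9 (read(3)): returned 'NQP', offset=6
After 10 (read(4)): returned 'BELJ', offset=10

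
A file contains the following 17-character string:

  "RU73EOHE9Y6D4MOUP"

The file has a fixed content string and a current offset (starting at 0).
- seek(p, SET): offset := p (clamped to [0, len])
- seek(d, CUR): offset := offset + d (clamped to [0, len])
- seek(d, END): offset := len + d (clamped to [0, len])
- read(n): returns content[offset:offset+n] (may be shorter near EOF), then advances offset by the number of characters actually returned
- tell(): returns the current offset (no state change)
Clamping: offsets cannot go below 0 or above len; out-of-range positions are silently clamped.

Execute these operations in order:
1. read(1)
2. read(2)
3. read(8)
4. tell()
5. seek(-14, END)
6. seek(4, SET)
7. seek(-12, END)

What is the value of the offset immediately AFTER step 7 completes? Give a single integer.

After 1 (read(1)): returned 'R', offset=1
After 2 (read(2)): returned 'U7', offset=3
After 3 (read(8)): returned '3EOHE9Y6', offset=11
After 4 (tell()): offset=11
After 5 (seek(-14, END)): offset=3
After 6 (seek(4, SET)): offset=4
After 7 (seek(-12, END)): offset=5

Answer: 5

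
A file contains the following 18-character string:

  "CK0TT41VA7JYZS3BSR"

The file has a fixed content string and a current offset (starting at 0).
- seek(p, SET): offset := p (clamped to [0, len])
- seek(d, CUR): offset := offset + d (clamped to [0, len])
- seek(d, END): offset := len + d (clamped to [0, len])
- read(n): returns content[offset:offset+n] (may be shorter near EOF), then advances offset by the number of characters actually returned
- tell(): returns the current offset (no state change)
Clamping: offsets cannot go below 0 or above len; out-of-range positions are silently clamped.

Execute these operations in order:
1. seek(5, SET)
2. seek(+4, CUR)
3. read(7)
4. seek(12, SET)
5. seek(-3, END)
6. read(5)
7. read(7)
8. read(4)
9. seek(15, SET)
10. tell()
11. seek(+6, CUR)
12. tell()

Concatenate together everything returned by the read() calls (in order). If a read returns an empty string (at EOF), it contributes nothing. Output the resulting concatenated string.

Answer: 7JYZS3BBSR

Derivation:
After 1 (seek(5, SET)): offset=5
After 2 (seek(+4, CUR)): offset=9
After 3 (read(7)): returned '7JYZS3B', offset=16
After 4 (seek(12, SET)): offset=12
After 5 (seek(-3, END)): offset=15
After 6 (read(5)): returned 'BSR', offset=18
After 7 (read(7)): returned '', offset=18
After 8 (read(4)): returned '', offset=18
After 9 (seek(15, SET)): offset=15
After 10 (tell()): offset=15
After 11 (seek(+6, CUR)): offset=18
After 12 (tell()): offset=18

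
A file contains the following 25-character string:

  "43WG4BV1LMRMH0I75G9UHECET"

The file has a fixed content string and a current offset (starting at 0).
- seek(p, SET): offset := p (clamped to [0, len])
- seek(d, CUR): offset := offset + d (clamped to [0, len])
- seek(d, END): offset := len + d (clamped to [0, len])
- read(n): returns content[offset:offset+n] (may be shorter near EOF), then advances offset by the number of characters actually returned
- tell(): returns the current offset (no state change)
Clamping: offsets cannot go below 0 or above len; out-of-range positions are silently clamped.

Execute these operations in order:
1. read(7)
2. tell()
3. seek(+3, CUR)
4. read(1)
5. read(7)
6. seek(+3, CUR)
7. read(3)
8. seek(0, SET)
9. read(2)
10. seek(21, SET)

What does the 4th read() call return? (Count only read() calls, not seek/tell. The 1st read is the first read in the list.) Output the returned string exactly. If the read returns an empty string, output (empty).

Answer: ECE

Derivation:
After 1 (read(7)): returned '43WG4BV', offset=7
After 2 (tell()): offset=7
After 3 (seek(+3, CUR)): offset=10
After 4 (read(1)): returned 'R', offset=11
After 5 (read(7)): returned 'MH0I75G', offset=18
After 6 (seek(+3, CUR)): offset=21
After 7 (read(3)): returned 'ECE', offset=24
After 8 (seek(0, SET)): offset=0
After 9 (read(2)): returned '43', offset=2
After 10 (seek(21, SET)): offset=21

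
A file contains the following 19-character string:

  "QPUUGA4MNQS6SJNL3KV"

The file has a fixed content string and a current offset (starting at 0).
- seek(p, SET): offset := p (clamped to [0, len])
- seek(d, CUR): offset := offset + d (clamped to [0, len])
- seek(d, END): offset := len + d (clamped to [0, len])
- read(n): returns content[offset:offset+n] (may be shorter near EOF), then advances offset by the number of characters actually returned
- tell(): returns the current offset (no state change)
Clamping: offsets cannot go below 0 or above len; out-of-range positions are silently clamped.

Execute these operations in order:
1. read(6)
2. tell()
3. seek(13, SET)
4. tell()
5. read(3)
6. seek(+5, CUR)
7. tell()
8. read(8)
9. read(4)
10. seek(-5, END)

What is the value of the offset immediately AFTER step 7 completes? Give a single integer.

Answer: 19

Derivation:
After 1 (read(6)): returned 'QPUUGA', offset=6
After 2 (tell()): offset=6
After 3 (seek(13, SET)): offset=13
After 4 (tell()): offset=13
After 5 (read(3)): returned 'JNL', offset=16
After 6 (seek(+5, CUR)): offset=19
After 7 (tell()): offset=19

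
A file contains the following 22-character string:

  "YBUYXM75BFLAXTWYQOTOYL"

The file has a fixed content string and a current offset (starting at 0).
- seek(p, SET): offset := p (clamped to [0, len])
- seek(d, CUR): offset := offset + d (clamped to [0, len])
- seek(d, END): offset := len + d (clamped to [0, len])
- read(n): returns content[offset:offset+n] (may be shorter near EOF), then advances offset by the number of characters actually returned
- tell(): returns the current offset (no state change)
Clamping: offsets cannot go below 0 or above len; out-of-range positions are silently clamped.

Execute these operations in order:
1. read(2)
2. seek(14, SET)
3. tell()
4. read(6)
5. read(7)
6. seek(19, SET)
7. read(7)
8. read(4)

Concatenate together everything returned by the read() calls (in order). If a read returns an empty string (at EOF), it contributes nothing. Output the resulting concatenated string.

After 1 (read(2)): returned 'YB', offset=2
After 2 (seek(14, SET)): offset=14
After 3 (tell()): offset=14
After 4 (read(6)): returned 'WYQOTO', offset=20
After 5 (read(7)): returned 'YL', offset=22
After 6 (seek(19, SET)): offset=19
After 7 (read(7)): returned 'OYL', offset=22
After 8 (read(4)): returned '', offset=22

Answer: YBWYQOTOYLOYL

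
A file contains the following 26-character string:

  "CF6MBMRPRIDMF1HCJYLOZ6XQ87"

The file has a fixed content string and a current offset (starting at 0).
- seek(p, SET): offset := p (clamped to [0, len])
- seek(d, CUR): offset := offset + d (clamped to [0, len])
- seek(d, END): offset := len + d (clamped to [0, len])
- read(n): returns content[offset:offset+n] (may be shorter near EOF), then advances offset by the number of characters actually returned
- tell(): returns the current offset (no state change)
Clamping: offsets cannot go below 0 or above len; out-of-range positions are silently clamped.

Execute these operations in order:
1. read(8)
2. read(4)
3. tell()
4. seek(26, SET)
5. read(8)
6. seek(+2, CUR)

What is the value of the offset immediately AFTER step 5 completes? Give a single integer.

After 1 (read(8)): returned 'CF6MBMRP', offset=8
After 2 (read(4)): returned 'RIDM', offset=12
After 3 (tell()): offset=12
After 4 (seek(26, SET)): offset=26
After 5 (read(8)): returned '', offset=26

Answer: 26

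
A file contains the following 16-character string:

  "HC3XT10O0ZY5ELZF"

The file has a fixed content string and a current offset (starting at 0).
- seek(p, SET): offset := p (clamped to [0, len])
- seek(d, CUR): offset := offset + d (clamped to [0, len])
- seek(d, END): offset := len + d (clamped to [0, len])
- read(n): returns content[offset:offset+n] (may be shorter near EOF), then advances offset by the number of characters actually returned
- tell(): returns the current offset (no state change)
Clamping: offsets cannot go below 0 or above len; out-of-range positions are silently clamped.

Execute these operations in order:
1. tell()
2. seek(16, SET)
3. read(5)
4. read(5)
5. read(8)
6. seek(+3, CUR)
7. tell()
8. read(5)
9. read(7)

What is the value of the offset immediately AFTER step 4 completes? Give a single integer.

After 1 (tell()): offset=0
After 2 (seek(16, SET)): offset=16
After 3 (read(5)): returned '', offset=16
After 4 (read(5)): returned '', offset=16

Answer: 16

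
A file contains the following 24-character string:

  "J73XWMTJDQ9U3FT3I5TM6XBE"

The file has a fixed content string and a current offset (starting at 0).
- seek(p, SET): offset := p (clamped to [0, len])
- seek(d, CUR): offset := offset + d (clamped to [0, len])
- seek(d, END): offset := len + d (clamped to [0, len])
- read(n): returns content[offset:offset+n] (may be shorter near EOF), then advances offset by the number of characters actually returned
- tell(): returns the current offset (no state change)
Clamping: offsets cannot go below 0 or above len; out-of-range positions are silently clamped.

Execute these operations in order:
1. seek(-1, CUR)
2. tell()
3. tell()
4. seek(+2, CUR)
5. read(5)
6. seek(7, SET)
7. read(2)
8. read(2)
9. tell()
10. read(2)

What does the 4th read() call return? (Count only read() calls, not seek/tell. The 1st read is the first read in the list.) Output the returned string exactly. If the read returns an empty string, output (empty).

Answer: U3

Derivation:
After 1 (seek(-1, CUR)): offset=0
After 2 (tell()): offset=0
After 3 (tell()): offset=0
After 4 (seek(+2, CUR)): offset=2
After 5 (read(5)): returned '3XWMT', offset=7
After 6 (seek(7, SET)): offset=7
After 7 (read(2)): returned 'JD', offset=9
After 8 (read(2)): returned 'Q9', offset=11
After 9 (tell()): offset=11
After 10 (read(2)): returned 'U3', offset=13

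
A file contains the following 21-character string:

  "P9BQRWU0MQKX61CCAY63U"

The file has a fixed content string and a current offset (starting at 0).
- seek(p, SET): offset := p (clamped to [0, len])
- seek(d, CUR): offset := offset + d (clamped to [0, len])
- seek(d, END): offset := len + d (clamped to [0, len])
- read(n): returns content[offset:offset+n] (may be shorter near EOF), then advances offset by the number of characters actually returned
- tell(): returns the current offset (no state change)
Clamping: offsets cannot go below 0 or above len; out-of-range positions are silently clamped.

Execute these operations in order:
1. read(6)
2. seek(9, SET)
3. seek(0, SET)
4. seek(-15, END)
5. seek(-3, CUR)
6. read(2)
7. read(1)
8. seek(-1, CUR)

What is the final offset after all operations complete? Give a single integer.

Answer: 5

Derivation:
After 1 (read(6)): returned 'P9BQRW', offset=6
After 2 (seek(9, SET)): offset=9
After 3 (seek(0, SET)): offset=0
After 4 (seek(-15, END)): offset=6
After 5 (seek(-3, CUR)): offset=3
After 6 (read(2)): returned 'QR', offset=5
After 7 (read(1)): returned 'W', offset=6
After 8 (seek(-1, CUR)): offset=5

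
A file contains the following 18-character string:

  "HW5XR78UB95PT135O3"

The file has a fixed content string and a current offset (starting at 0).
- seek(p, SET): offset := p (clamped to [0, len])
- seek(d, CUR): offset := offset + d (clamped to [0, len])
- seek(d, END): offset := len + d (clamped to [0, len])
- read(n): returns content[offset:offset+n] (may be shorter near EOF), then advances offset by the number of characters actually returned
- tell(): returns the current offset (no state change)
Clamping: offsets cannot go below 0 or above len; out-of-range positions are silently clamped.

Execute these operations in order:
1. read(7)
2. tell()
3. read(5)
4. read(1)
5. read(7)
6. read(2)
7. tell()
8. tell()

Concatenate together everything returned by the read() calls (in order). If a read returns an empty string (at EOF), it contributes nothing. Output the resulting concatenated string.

Answer: HW5XR78UB95PT135O3

Derivation:
After 1 (read(7)): returned 'HW5XR78', offset=7
After 2 (tell()): offset=7
After 3 (read(5)): returned 'UB95P', offset=12
After 4 (read(1)): returned 'T', offset=13
After 5 (read(7)): returned '135O3', offset=18
After 6 (read(2)): returned '', offset=18
After 7 (tell()): offset=18
After 8 (tell()): offset=18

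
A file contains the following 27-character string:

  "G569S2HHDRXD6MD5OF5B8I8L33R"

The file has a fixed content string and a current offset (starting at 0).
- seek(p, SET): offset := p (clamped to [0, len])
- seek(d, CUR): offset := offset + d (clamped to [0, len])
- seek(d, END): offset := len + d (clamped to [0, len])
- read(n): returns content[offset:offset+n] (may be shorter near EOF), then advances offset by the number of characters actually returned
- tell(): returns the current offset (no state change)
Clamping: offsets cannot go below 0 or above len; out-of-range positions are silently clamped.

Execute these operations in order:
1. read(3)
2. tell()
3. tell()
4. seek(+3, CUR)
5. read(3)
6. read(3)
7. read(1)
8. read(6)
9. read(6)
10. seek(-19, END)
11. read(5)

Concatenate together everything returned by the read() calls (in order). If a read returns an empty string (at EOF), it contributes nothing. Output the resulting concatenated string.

Answer: G56HHDRXD6MD5OF5B8I8L3DRXD6

Derivation:
After 1 (read(3)): returned 'G56', offset=3
After 2 (tell()): offset=3
After 3 (tell()): offset=3
After 4 (seek(+3, CUR)): offset=6
After 5 (read(3)): returned 'HHD', offset=9
After 6 (read(3)): returned 'RXD', offset=12
After 7 (read(1)): returned '6', offset=13
After 8 (read(6)): returned 'MD5OF5', offset=19
After 9 (read(6)): returned 'B8I8L3', offset=25
After 10 (seek(-19, END)): offset=8
After 11 (read(5)): returned 'DRXD6', offset=13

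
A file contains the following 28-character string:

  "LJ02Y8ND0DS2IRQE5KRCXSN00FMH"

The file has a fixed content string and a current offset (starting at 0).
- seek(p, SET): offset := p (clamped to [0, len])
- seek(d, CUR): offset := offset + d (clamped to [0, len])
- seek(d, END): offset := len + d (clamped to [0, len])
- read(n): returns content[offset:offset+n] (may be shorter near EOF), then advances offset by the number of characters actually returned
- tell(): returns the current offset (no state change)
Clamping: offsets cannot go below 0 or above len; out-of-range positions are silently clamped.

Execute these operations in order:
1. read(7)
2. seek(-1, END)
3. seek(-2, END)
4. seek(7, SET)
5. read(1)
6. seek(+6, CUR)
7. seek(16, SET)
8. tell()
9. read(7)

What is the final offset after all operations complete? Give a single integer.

Answer: 23

Derivation:
After 1 (read(7)): returned 'LJ02Y8N', offset=7
After 2 (seek(-1, END)): offset=27
After 3 (seek(-2, END)): offset=26
After 4 (seek(7, SET)): offset=7
After 5 (read(1)): returned 'D', offset=8
After 6 (seek(+6, CUR)): offset=14
After 7 (seek(16, SET)): offset=16
After 8 (tell()): offset=16
After 9 (read(7)): returned '5KRCXSN', offset=23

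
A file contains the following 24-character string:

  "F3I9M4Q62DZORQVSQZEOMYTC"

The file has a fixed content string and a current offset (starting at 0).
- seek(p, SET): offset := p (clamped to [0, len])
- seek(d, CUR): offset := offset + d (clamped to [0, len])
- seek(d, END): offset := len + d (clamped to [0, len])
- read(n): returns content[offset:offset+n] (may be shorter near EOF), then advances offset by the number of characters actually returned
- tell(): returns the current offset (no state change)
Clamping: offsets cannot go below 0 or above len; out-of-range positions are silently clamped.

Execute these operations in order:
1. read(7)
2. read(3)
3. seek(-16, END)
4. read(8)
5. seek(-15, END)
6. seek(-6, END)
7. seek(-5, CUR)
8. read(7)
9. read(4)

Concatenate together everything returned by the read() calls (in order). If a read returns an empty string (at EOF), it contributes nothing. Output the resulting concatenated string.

Answer: F3I9M4Q62D2DZORQVSQVSQZEOMYTC

Derivation:
After 1 (read(7)): returned 'F3I9M4Q', offset=7
After 2 (read(3)): returned '62D', offset=10
After 3 (seek(-16, END)): offset=8
After 4 (read(8)): returned '2DZORQVS', offset=16
After 5 (seek(-15, END)): offset=9
After 6 (seek(-6, END)): offset=18
After 7 (seek(-5, CUR)): offset=13
After 8 (read(7)): returned 'QVSQZEO', offset=20
After 9 (read(4)): returned 'MYTC', offset=24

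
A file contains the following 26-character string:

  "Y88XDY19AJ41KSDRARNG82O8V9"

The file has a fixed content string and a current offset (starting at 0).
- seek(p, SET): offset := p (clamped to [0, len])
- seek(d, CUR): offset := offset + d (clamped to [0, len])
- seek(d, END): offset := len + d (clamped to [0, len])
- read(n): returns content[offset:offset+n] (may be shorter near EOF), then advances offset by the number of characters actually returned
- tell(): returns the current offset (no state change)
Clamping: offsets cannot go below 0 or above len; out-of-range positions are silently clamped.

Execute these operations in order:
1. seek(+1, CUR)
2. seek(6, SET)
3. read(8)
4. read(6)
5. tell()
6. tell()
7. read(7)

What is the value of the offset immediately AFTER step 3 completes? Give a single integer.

Answer: 14

Derivation:
After 1 (seek(+1, CUR)): offset=1
After 2 (seek(6, SET)): offset=6
After 3 (read(8)): returned '19AJ41KS', offset=14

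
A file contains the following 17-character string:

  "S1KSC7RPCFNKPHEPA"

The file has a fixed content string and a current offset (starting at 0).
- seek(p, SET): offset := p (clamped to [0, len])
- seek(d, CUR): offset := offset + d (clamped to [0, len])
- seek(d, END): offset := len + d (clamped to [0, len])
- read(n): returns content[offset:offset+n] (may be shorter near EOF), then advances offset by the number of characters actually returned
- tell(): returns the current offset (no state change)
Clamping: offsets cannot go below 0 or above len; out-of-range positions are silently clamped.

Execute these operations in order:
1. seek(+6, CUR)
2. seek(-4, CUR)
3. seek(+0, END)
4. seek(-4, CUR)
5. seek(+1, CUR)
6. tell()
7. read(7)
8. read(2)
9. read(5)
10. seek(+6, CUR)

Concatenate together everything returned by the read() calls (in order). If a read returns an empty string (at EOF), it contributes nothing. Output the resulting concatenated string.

Answer: EPA

Derivation:
After 1 (seek(+6, CUR)): offset=6
After 2 (seek(-4, CUR)): offset=2
After 3 (seek(+0, END)): offset=17
After 4 (seek(-4, CUR)): offset=13
After 5 (seek(+1, CUR)): offset=14
After 6 (tell()): offset=14
After 7 (read(7)): returned 'EPA', offset=17
After 8 (read(2)): returned '', offset=17
After 9 (read(5)): returned '', offset=17
After 10 (seek(+6, CUR)): offset=17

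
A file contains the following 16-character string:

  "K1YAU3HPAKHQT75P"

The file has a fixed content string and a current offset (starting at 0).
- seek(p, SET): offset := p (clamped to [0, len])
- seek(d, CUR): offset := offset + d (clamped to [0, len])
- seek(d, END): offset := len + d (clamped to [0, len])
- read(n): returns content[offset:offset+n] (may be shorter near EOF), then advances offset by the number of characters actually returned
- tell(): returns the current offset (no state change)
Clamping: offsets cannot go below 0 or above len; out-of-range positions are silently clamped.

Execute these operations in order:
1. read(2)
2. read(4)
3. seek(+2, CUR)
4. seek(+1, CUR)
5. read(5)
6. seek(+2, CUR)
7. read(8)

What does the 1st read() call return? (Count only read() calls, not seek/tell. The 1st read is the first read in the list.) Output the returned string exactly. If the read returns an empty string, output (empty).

Answer: K1

Derivation:
After 1 (read(2)): returned 'K1', offset=2
After 2 (read(4)): returned 'YAU3', offset=6
After 3 (seek(+2, CUR)): offset=8
After 4 (seek(+1, CUR)): offset=9
After 5 (read(5)): returned 'KHQT7', offset=14
After 6 (seek(+2, CUR)): offset=16
After 7 (read(8)): returned '', offset=16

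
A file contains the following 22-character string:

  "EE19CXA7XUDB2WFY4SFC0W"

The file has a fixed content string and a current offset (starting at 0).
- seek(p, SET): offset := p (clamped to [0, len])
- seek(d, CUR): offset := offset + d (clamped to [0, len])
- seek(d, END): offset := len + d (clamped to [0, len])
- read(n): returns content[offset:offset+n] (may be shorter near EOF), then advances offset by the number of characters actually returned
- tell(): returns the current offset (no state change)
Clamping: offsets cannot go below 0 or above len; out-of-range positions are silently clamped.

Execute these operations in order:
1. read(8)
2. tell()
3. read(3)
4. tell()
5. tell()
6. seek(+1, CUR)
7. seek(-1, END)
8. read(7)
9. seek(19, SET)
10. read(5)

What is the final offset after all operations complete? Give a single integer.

Answer: 22

Derivation:
After 1 (read(8)): returned 'EE19CXA7', offset=8
After 2 (tell()): offset=8
After 3 (read(3)): returned 'XUD', offset=11
After 4 (tell()): offset=11
After 5 (tell()): offset=11
After 6 (seek(+1, CUR)): offset=12
After 7 (seek(-1, END)): offset=21
After 8 (read(7)): returned 'W', offset=22
After 9 (seek(19, SET)): offset=19
After 10 (read(5)): returned 'C0W', offset=22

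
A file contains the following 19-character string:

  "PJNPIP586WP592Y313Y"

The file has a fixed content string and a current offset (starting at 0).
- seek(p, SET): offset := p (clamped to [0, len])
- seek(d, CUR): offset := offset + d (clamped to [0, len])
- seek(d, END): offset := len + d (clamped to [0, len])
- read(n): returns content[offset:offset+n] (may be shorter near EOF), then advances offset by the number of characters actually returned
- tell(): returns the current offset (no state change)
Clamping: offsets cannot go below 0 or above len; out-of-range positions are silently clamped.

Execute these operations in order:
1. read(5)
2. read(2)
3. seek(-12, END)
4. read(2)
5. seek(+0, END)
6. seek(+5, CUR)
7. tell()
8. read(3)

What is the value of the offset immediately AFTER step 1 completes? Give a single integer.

After 1 (read(5)): returned 'PJNPI', offset=5

Answer: 5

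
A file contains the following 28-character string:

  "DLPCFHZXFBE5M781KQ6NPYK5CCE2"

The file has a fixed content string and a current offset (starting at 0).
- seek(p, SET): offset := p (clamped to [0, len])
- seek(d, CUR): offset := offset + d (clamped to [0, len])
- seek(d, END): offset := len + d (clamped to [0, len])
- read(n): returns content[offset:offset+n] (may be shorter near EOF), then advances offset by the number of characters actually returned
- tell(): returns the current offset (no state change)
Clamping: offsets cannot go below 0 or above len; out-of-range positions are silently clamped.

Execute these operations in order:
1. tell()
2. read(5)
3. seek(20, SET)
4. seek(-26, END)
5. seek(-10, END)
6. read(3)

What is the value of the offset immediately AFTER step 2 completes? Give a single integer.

Answer: 5

Derivation:
After 1 (tell()): offset=0
After 2 (read(5)): returned 'DLPCF', offset=5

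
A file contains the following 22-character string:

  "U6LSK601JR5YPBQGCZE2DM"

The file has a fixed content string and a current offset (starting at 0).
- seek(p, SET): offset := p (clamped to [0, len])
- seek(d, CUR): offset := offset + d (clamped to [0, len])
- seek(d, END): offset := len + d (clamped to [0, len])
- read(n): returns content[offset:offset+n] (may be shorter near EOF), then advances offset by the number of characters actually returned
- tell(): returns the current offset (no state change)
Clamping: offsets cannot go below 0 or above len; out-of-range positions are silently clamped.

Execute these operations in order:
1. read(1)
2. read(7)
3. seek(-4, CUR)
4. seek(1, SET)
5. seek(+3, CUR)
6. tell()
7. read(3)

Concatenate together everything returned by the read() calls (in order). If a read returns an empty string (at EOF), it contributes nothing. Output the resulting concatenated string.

Answer: U6LSK601K60

Derivation:
After 1 (read(1)): returned 'U', offset=1
After 2 (read(7)): returned '6LSK601', offset=8
After 3 (seek(-4, CUR)): offset=4
After 4 (seek(1, SET)): offset=1
After 5 (seek(+3, CUR)): offset=4
After 6 (tell()): offset=4
After 7 (read(3)): returned 'K60', offset=7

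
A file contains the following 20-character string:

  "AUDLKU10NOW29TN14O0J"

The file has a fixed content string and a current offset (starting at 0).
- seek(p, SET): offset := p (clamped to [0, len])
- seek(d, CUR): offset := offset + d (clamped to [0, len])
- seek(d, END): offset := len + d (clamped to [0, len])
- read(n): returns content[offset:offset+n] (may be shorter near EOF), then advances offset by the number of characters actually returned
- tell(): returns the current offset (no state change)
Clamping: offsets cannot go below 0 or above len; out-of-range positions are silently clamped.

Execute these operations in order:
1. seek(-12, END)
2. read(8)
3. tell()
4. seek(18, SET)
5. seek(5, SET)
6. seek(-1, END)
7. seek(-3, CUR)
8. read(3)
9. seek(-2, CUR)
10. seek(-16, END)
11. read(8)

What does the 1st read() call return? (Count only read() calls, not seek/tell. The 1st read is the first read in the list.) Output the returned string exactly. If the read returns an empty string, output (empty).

Answer: NOW29TN1

Derivation:
After 1 (seek(-12, END)): offset=8
After 2 (read(8)): returned 'NOW29TN1', offset=16
After 3 (tell()): offset=16
After 4 (seek(18, SET)): offset=18
After 5 (seek(5, SET)): offset=5
After 6 (seek(-1, END)): offset=19
After 7 (seek(-3, CUR)): offset=16
After 8 (read(3)): returned '4O0', offset=19
After 9 (seek(-2, CUR)): offset=17
After 10 (seek(-16, END)): offset=4
After 11 (read(8)): returned 'KU10NOW2', offset=12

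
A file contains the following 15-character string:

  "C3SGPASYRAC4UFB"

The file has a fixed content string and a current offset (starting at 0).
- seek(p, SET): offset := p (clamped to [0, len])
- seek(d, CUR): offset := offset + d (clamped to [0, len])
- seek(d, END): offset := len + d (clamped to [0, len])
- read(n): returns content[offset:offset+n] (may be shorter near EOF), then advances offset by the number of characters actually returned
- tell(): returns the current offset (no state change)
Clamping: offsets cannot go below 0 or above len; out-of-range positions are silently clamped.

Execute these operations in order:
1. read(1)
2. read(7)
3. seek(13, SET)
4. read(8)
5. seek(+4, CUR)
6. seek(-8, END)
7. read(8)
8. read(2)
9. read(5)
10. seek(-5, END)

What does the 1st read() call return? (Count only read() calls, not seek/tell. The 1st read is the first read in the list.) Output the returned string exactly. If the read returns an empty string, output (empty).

Answer: C

Derivation:
After 1 (read(1)): returned 'C', offset=1
After 2 (read(7)): returned '3SGPASY', offset=8
After 3 (seek(13, SET)): offset=13
After 4 (read(8)): returned 'FB', offset=15
After 5 (seek(+4, CUR)): offset=15
After 6 (seek(-8, END)): offset=7
After 7 (read(8)): returned 'YRAC4UFB', offset=15
After 8 (read(2)): returned '', offset=15
After 9 (read(5)): returned '', offset=15
After 10 (seek(-5, END)): offset=10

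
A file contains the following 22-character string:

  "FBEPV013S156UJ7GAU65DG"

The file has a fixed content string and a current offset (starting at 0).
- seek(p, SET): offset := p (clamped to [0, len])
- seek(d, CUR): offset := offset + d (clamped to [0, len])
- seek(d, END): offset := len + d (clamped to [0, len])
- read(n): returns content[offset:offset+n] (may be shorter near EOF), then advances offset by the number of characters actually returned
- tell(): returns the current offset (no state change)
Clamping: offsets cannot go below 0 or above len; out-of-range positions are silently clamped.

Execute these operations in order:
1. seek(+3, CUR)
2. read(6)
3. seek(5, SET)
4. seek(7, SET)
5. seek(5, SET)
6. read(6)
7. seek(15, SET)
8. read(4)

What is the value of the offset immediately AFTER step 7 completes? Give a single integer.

Answer: 15

Derivation:
After 1 (seek(+3, CUR)): offset=3
After 2 (read(6)): returned 'PV013S', offset=9
After 3 (seek(5, SET)): offset=5
After 4 (seek(7, SET)): offset=7
After 5 (seek(5, SET)): offset=5
After 6 (read(6)): returned '013S15', offset=11
After 7 (seek(15, SET)): offset=15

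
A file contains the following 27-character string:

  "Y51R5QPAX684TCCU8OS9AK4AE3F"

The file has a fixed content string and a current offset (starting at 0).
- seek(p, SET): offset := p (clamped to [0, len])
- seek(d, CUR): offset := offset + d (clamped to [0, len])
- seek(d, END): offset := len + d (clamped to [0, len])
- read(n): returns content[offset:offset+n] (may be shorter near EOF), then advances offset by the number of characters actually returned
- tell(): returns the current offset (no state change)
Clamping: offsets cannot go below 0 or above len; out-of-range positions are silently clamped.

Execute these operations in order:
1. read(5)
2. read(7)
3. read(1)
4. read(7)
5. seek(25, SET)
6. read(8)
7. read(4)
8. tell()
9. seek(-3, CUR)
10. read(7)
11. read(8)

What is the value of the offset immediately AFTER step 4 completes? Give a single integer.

Answer: 20

Derivation:
After 1 (read(5)): returned 'Y51R5', offset=5
After 2 (read(7)): returned 'QPAX684', offset=12
After 3 (read(1)): returned 'T', offset=13
After 4 (read(7)): returned 'CCU8OS9', offset=20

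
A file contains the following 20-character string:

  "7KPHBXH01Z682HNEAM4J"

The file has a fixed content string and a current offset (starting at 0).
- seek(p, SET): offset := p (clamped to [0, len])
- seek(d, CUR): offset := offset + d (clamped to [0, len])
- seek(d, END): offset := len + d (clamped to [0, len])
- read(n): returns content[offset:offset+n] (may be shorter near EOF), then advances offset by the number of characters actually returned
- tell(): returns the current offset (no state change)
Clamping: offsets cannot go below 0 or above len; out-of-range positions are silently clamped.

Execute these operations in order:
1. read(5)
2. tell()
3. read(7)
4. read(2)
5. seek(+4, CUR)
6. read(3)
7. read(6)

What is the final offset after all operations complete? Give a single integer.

After 1 (read(5)): returned '7KPHB', offset=5
After 2 (tell()): offset=5
After 3 (read(7)): returned 'XH01Z68', offset=12
After 4 (read(2)): returned '2H', offset=14
After 5 (seek(+4, CUR)): offset=18
After 6 (read(3)): returned '4J', offset=20
After 7 (read(6)): returned '', offset=20

Answer: 20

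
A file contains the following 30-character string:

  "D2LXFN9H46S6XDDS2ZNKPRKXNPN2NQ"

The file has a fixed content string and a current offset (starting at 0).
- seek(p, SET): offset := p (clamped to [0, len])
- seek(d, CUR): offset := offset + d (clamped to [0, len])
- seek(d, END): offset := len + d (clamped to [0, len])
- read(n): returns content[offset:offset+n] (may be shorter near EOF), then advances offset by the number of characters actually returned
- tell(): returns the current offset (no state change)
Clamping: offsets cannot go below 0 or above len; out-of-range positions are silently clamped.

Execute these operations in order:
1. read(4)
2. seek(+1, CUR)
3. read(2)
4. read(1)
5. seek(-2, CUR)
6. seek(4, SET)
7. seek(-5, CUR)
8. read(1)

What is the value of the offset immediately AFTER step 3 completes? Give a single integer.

After 1 (read(4)): returned 'D2LX', offset=4
After 2 (seek(+1, CUR)): offset=5
After 3 (read(2)): returned 'N9', offset=7

Answer: 7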